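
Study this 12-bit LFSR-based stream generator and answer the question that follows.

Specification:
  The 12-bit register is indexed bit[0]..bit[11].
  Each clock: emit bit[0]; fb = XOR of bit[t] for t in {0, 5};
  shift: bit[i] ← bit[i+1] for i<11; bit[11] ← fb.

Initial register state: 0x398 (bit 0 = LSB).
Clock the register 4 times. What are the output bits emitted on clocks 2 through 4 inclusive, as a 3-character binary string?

reg_0 = 0x398
clock 1: out=0, reg = 0x1CC
clock 2: out=0, reg = 0x0E6
clock 3: out=0, reg = 0x873
clock 4: out=1, reg = 0x439

001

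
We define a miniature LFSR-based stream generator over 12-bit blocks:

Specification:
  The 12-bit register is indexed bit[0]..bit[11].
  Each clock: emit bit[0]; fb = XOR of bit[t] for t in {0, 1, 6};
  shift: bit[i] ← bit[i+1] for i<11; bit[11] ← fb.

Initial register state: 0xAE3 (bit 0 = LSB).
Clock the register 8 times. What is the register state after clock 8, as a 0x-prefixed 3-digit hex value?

0xF9A

reg_0 = 0xAE3
clock 1: out=1, reg = 0xD71
clock 2: out=1, reg = 0x6B8
clock 3: out=0, reg = 0x35C
clock 4: out=0, reg = 0x9AE
clock 5: out=0, reg = 0xCD7
clock 6: out=1, reg = 0xE6B
clock 7: out=1, reg = 0xF35
clock 8: out=1, reg = 0xF9A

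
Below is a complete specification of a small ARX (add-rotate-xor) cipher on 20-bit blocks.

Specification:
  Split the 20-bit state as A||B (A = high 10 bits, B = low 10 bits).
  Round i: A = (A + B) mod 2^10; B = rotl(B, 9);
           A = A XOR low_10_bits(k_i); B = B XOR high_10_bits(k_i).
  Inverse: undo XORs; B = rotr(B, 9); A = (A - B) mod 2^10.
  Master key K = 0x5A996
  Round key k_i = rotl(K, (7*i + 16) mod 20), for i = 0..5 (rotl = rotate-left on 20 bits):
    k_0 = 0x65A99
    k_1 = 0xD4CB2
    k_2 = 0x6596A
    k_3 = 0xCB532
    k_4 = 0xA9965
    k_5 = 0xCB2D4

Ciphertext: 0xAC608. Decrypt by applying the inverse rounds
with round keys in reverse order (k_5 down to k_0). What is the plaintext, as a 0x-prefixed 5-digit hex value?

s_0 = ciphertext = 0xAC608
s_1 = InvRound(s_0, k_5) = 0x87648
s_2 = InvRound(s_1, k_4) = 0x671DC
s_3 = InvRound(s_2, k_3) = 0xB2DE3
s_4 = InvRound(s_3, k_2) = 0xADCEA
s_5 = InvRound(s_4, k_1) = 0xA4B73
s_6 = InvRound(s_5, k_0) = 0x901CB

0x901CB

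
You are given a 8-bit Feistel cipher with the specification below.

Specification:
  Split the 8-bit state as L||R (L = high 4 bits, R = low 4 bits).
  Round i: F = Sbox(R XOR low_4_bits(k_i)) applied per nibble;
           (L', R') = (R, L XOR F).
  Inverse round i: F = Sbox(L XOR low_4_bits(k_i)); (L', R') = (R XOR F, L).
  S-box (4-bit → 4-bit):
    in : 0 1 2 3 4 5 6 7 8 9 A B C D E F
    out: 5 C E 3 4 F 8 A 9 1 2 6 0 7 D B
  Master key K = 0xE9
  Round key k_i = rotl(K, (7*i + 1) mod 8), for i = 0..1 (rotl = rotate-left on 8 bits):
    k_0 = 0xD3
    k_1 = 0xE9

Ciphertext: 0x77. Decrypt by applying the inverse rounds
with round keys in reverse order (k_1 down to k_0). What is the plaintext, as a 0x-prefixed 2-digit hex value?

s_0 = ciphertext = 0x77
s_1 = InvRound(s_0, k_1) = 0xA7
s_2 = InvRound(s_1, k_0) = 0x6A

0x6A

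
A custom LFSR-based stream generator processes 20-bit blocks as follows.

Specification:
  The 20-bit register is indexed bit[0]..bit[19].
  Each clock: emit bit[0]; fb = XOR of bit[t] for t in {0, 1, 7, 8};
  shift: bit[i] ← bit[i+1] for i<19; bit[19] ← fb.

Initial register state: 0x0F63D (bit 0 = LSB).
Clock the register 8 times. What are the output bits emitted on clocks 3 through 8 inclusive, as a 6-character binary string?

111100

reg_0 = 0x0F63D
clock 1: out=1, reg = 0x87B1E
clock 2: out=0, reg = 0x43D8F
clock 3: out=1, reg = 0x21EC7
clock 4: out=1, reg = 0x90F63
clock 5: out=1, reg = 0xC87B1
clock 6: out=1, reg = 0xE43D8
clock 7: out=0, reg = 0x721EC
clock 8: out=0, reg = 0x390F6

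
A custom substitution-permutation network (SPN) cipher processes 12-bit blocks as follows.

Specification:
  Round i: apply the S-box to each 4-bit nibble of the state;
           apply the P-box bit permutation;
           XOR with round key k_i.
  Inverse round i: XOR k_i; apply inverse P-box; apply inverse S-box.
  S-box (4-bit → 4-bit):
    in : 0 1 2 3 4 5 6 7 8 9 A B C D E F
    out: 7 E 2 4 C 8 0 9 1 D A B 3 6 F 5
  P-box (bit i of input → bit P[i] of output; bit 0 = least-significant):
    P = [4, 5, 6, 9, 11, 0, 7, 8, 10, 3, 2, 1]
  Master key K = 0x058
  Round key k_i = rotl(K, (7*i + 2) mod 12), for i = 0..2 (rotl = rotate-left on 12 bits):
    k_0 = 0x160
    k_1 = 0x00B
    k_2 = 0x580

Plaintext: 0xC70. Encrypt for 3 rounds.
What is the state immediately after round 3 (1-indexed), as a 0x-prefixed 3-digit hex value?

0xC22

s_0 = plaintext = 0xC70
s_1 = Round(s_0, k_0) = 0xC18
s_2 = Round(s_1, k_1) = 0x592
s_3 = Round(s_2, k_2) = 0xC22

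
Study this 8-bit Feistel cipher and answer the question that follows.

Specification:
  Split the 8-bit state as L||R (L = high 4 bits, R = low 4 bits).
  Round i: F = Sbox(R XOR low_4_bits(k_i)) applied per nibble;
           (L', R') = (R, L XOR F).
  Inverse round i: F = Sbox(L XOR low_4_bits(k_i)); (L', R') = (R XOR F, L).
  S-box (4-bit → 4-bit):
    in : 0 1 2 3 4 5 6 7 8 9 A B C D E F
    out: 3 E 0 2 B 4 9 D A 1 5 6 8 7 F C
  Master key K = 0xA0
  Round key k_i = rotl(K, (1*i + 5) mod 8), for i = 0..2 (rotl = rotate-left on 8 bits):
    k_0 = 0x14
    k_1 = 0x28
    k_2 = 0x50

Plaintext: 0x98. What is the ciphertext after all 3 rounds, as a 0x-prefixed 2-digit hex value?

s_0 = plaintext = 0x98
s_1 = Round(s_0, k_0) = 0x81
s_2 = Round(s_1, k_1) = 0x19
s_3 = Round(s_2, k_2) = 0x90

0x90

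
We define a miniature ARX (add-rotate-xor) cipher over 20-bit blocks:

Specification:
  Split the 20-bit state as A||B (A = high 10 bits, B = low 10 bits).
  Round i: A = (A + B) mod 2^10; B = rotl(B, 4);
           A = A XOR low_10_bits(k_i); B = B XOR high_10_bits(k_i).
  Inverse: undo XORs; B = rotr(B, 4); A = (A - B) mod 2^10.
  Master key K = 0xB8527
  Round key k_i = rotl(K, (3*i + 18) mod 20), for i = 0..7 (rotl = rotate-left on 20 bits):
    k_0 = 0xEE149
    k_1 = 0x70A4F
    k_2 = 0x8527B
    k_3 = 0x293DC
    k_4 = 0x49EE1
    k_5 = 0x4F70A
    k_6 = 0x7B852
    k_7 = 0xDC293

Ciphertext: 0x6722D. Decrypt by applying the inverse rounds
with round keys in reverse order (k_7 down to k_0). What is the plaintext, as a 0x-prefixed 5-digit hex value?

s_0 = ciphertext = 0x6722D
s_1 = InvRound(s_0, k_7) = 0xEEB55
s_2 = InvRound(s_1, k_6) = 0x3F6EB
s_3 = InvRound(s_2, k_5) = 0x8E9BD
s_4 = InvRound(s_3, k_4) = 0x94A89
s_5 = InvRound(s_4, k_3) = 0x8B362
s_6 = InvRound(s_5, k_2) = 0xB0197
s_7 = InvRound(s_6, k_1) = 0xD2945
s_8 = InvRound(s_7, k_0) = 0xA536F

0xA536F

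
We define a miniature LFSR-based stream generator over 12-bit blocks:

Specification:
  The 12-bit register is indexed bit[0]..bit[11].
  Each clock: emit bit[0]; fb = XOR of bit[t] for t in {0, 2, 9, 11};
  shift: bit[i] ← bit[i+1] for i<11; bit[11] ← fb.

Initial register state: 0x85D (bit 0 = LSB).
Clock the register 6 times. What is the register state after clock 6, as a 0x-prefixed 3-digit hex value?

0x761

reg_0 = 0x85D
clock 1: out=1, reg = 0xC2E
clock 2: out=0, reg = 0x617
clock 3: out=1, reg = 0xB0B
clock 4: out=1, reg = 0xD85
clock 5: out=1, reg = 0xEC2
clock 6: out=0, reg = 0x761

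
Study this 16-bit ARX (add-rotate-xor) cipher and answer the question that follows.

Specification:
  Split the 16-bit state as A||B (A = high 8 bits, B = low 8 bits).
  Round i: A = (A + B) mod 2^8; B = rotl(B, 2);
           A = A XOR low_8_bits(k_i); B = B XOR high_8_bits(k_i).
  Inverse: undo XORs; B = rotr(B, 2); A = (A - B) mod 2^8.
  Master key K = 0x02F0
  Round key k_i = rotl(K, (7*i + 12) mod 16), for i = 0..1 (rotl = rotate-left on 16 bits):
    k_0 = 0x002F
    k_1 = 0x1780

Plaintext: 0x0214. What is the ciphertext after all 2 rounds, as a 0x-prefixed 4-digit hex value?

s_0 = plaintext = 0x0214
s_1 = Round(s_0, k_0) = 0x3950
s_2 = Round(s_1, k_1) = 0x0956

0x0956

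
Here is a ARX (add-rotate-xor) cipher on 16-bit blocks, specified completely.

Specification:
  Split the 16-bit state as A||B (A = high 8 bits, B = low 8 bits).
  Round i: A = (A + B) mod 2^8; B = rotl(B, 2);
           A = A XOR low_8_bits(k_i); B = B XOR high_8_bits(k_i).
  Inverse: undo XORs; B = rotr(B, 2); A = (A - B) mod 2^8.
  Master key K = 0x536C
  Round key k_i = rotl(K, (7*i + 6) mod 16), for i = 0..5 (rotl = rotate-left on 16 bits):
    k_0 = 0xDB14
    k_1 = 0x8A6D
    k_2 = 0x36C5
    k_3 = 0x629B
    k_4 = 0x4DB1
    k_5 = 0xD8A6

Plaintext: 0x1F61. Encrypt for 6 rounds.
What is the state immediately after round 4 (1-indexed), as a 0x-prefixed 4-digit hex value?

s_0 = plaintext = 0x1F61
s_1 = Round(s_0, k_0) = 0x945E
s_2 = Round(s_1, k_1) = 0x9FF3
s_3 = Round(s_2, k_2) = 0x57F9
s_4 = Round(s_3, k_3) = 0xCB85
s_5 = Round(s_4, k_4) = 0xE15B
s_6 = Round(s_5, k_5) = 0x9AB5

0xCB85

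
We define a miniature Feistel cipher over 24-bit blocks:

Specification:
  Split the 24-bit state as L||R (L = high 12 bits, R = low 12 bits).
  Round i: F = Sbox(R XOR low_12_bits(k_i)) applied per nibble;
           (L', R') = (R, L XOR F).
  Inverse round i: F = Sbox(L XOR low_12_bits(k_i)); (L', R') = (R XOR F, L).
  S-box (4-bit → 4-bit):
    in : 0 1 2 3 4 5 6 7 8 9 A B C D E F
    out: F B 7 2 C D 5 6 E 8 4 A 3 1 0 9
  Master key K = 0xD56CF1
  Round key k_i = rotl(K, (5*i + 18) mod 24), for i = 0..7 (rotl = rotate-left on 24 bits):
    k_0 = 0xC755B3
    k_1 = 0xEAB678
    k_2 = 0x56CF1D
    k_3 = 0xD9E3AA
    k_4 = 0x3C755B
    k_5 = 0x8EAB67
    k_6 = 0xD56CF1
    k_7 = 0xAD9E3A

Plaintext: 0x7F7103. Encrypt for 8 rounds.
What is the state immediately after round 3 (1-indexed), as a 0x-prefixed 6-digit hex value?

s_0 = plaintext = 0x7F7103
s_1 = Round(s_0, k_0) = 0x103B58
s_2 = Round(s_1, k_1) = 0xB5807C
s_3 = Round(s_2, k_2) = 0x07C203
s_4 = Round(s_3, k_3) = 0x203B34
s_5 = Round(s_4, k_4) = 0xB3425A
s_6 = Round(s_5, k_5) = 0x25A315
s_7 = Round(s_6, k_6) = 0x315B56
s_8 = Round(s_7, k_7) = 0xB56E46

0x07C203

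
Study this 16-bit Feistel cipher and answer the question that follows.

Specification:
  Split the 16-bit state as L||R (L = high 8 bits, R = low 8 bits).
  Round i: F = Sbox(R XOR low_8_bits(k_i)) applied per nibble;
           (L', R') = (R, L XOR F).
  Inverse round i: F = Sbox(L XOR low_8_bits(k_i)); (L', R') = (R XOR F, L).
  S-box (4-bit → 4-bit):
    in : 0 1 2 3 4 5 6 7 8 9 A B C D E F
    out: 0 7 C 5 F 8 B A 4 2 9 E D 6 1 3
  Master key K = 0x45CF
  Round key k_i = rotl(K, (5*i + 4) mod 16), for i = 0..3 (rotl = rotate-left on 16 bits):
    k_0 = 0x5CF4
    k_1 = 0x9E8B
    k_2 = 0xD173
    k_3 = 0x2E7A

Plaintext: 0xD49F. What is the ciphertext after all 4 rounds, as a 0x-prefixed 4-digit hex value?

s_0 = plaintext = 0xD49F
s_1 = Round(s_0, k_0) = 0x9F6A
s_2 = Round(s_1, k_1) = 0x6A88
s_3 = Round(s_2, k_2) = 0x8854
s_4 = Round(s_3, k_3) = 0x5449

0x5449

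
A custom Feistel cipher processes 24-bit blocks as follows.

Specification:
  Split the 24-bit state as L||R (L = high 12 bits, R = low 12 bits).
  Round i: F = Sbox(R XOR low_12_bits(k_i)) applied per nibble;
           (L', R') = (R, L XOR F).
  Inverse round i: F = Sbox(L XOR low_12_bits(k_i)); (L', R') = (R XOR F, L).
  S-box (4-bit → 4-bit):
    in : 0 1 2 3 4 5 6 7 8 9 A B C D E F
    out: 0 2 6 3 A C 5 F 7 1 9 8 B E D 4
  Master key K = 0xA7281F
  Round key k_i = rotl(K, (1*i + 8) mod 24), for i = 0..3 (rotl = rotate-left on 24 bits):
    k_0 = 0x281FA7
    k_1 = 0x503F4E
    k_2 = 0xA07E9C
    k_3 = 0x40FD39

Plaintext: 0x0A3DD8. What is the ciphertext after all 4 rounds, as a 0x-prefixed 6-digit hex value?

0x00B2CF

s_0 = plaintext = 0x0A3DD8
s_1 = Round(s_0, k_0) = 0xDD8657
s_2 = Round(s_1, k_1) = 0x657CF9
s_3 = Round(s_2, k_2) = 0xCF900B
s_4 = Round(s_3, k_3) = 0x00B2CF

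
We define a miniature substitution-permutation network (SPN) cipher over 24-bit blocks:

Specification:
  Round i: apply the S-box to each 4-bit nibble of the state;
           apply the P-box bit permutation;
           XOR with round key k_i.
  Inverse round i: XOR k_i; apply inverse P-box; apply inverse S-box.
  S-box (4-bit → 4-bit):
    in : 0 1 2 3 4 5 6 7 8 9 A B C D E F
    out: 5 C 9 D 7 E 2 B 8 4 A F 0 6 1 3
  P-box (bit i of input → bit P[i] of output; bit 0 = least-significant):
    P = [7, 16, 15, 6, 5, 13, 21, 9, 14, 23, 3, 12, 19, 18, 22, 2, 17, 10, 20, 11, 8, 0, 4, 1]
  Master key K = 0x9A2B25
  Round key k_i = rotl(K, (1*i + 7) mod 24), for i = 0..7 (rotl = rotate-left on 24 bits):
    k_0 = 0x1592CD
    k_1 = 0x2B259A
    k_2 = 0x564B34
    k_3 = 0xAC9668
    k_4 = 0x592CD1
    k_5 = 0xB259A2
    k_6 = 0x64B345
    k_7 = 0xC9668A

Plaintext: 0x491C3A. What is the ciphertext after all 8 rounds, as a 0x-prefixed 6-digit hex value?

0x45BB0D

s_0 = plaintext = 0x491C3A
s_1 = Round(s_0, k_0) = 0x6491B8
s_2 = Round(s_1, k_1) = 0x5913F3
s_3 = Round(s_2, k_2) = 0x06BBCB
s_4 = Round(s_3, k_3) = 0x6143B4
s_5 = Round(s_4, k_4) = 0x24D678
s_6 = Round(s_5, k_5) = 0x647EC0
s_7 = Round(s_6, k_6) = 0x7A77C0
s_8 = Round(s_7, k_7) = 0x45BB0D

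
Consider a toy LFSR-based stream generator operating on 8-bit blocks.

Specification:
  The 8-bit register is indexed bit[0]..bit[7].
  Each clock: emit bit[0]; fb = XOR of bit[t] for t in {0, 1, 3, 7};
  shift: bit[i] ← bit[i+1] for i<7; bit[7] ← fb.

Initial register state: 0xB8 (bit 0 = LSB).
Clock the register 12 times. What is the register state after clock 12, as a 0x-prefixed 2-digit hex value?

reg_0 = 0xB8
clock 1: out=0, reg = 0x5C
clock 2: out=0, reg = 0xAE
clock 3: out=0, reg = 0xD7
clock 4: out=1, reg = 0xEB
clock 5: out=1, reg = 0x75
clock 6: out=1, reg = 0xBA
clock 7: out=0, reg = 0xDD
clock 8: out=1, reg = 0xEE
clock 9: out=0, reg = 0xF7
clock 10: out=1, reg = 0xFB
clock 11: out=1, reg = 0x7D
clock 12: out=1, reg = 0x3E

0x3E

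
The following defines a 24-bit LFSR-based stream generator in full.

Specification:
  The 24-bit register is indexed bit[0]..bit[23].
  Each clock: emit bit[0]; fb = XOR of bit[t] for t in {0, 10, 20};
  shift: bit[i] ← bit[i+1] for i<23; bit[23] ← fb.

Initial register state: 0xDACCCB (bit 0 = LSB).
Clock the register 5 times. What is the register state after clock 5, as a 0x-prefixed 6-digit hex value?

0x2ED666

reg_0 = 0xDACCCB
clock 1: out=1, reg = 0xED6665
clock 2: out=1, reg = 0x76B332
clock 3: out=0, reg = 0xBB5999
clock 4: out=1, reg = 0x5DACCC
clock 5: out=0, reg = 0x2ED666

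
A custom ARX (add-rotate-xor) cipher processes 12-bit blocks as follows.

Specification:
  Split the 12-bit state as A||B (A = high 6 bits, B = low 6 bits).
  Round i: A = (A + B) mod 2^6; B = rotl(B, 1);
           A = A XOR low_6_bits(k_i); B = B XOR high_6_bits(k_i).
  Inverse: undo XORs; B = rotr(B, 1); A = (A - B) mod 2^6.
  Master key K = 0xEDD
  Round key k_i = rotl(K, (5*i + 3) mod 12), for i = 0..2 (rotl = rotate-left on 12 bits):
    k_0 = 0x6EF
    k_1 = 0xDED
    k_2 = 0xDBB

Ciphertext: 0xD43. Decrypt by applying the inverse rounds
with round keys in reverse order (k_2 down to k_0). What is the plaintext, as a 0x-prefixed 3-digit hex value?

s_0 = ciphertext = 0xD43
s_1 = InvRound(s_0, k_2) = 0x53A
s_2 = InvRound(s_1, k_1) = 0x4E6
s_3 = InvRound(s_2, k_0) = 0xFBE

0xFBE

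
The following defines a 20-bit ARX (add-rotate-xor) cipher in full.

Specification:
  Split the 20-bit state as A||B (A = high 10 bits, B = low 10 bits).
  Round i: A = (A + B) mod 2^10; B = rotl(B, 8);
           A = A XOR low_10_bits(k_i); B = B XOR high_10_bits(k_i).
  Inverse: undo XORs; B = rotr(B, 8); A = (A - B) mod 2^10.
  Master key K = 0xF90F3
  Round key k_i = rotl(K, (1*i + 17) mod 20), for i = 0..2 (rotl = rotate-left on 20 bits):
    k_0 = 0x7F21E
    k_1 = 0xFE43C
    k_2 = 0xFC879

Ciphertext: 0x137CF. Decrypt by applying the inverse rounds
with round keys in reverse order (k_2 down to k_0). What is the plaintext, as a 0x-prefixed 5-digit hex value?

s_0 = ciphertext = 0x137CF
s_1 = InvRound(s_0, k_2) = 0xD00F4
s_2 = InvRound(s_1, k_1) = 0xD1437
s_3 = InvRound(s_2, k_0) = 0x8BB2D

0x8BB2D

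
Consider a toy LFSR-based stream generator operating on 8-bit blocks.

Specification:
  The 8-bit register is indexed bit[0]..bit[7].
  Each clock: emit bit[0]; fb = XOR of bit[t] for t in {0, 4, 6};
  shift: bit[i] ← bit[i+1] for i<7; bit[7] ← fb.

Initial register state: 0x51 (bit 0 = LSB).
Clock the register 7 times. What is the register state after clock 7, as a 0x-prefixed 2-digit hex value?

0x82

reg_0 = 0x51
clock 1: out=1, reg = 0xA8
clock 2: out=0, reg = 0x54
clock 3: out=0, reg = 0x2A
clock 4: out=0, reg = 0x15
clock 5: out=1, reg = 0x0A
clock 6: out=0, reg = 0x05
clock 7: out=1, reg = 0x82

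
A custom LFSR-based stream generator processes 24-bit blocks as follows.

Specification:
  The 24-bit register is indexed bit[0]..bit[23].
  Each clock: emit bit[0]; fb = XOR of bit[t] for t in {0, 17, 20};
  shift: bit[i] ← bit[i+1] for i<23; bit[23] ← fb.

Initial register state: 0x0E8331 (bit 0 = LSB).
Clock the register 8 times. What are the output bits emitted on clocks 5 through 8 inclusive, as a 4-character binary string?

reg_0 = 0x0E8331
clock 1: out=1, reg = 0x074198
clock 2: out=0, reg = 0x83A0CC
clock 3: out=0, reg = 0xC1D066
clock 4: out=0, reg = 0x60E833
clock 5: out=1, reg = 0xB07419
clock 6: out=1, reg = 0x583A0C
clock 7: out=0, reg = 0xAC1D06
clock 8: out=0, reg = 0x560E83

1100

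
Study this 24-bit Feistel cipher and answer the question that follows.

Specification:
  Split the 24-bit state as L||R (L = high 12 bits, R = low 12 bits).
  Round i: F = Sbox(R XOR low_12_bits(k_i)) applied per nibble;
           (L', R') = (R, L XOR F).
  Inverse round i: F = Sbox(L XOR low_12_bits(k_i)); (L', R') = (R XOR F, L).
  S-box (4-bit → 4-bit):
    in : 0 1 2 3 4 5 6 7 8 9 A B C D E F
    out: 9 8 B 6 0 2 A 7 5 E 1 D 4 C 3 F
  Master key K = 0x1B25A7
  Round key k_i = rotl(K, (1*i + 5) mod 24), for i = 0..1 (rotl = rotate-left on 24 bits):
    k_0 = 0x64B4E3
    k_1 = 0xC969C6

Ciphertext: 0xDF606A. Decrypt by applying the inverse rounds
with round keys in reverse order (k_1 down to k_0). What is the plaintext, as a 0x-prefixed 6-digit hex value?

s_0 = ciphertext = 0xDF606A
s_1 = InvRound(s_0, k_1) = 0x003DF6
s_2 = InvRound(s_1, k_0) = 0xDCF003

0xDCF003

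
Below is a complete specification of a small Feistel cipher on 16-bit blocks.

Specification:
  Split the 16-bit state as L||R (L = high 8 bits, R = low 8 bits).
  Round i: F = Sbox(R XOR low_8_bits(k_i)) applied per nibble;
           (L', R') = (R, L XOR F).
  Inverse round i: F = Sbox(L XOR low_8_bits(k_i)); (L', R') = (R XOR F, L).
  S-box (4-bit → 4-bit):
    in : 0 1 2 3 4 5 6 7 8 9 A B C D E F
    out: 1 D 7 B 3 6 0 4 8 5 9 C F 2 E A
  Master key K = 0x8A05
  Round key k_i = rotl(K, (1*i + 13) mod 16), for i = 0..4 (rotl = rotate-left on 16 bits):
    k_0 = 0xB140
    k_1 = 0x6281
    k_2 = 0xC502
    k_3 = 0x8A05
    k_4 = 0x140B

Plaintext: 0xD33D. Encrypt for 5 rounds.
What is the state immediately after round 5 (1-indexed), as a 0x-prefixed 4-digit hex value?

s_0 = plaintext = 0xD33D
s_1 = Round(s_0, k_0) = 0x3D91
s_2 = Round(s_1, k_1) = 0x91EC
s_3 = Round(s_2, k_2) = 0xEC7F
s_4 = Round(s_3, k_3) = 0x7FA5
s_5 = Round(s_4, k_4) = 0xA5E1

0xA5E1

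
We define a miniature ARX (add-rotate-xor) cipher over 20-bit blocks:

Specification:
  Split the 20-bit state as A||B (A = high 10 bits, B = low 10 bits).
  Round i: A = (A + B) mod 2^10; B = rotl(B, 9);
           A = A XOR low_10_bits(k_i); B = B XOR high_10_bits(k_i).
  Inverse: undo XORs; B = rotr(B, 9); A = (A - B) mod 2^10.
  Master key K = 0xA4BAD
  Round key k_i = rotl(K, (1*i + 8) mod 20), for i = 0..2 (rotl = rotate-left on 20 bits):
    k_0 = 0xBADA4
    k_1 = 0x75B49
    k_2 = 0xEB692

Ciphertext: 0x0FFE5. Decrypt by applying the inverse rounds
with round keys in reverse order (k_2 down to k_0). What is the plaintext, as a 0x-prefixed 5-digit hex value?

0xA78CE

s_0 = ciphertext = 0x0FFE5
s_1 = InvRound(s_0, k_2) = 0x87490
s_2 = InvRound(s_1, k_1) = 0xB228C
s_3 = InvRound(s_2, k_0) = 0xA78CE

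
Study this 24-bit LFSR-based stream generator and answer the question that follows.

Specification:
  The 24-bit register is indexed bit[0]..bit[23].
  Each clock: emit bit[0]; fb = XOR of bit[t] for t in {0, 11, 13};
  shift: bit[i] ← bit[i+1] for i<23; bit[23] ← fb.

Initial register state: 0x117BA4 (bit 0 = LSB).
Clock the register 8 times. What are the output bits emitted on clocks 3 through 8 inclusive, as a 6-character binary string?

100101

reg_0 = 0x117BA4
clock 1: out=0, reg = 0x08BDD2
clock 2: out=0, reg = 0x045EE9
clock 3: out=1, reg = 0x022F74
clock 4: out=0, reg = 0x0117BA
clock 5: out=0, reg = 0x008BDD
clock 6: out=1, reg = 0x0045EE
clock 7: out=0, reg = 0x0022F7
clock 8: out=1, reg = 0x00117B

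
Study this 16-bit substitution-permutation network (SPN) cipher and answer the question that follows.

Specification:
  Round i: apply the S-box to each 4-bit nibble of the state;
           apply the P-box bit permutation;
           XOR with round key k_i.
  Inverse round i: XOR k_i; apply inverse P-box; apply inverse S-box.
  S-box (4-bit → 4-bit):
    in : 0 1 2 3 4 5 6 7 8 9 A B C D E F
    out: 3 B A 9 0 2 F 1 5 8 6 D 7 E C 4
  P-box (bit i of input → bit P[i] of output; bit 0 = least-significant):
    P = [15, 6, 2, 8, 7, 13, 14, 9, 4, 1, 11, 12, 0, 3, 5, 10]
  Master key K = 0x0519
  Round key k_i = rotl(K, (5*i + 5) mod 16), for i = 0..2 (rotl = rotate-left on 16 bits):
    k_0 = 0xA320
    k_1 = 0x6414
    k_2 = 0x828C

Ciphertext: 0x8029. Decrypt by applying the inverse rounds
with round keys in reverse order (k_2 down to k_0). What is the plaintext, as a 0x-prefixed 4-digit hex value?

s_0 = ciphertext = 0x8029
s_1 = InvRound(s_0, k_2) = 0x843F
s_2 = InvRound(s_1, k_1) = 0xC5A7
s_3 = InvRound(s_2, k_0) = 0x356F

0x356F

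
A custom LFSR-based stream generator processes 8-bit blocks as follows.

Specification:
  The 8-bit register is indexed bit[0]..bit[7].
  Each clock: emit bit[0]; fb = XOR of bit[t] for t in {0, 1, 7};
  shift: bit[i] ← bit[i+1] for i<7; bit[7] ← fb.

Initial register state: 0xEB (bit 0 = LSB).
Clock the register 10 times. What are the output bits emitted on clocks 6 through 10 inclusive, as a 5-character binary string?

11110

reg_0 = 0xEB
clock 1: out=1, reg = 0xF5
clock 2: out=1, reg = 0x7A
clock 3: out=0, reg = 0xBD
clock 4: out=1, reg = 0x5E
clock 5: out=0, reg = 0xAF
clock 6: out=1, reg = 0xD7
clock 7: out=1, reg = 0xEB
clock 8: out=1, reg = 0xF5
clock 9: out=1, reg = 0x7A
clock 10: out=0, reg = 0xBD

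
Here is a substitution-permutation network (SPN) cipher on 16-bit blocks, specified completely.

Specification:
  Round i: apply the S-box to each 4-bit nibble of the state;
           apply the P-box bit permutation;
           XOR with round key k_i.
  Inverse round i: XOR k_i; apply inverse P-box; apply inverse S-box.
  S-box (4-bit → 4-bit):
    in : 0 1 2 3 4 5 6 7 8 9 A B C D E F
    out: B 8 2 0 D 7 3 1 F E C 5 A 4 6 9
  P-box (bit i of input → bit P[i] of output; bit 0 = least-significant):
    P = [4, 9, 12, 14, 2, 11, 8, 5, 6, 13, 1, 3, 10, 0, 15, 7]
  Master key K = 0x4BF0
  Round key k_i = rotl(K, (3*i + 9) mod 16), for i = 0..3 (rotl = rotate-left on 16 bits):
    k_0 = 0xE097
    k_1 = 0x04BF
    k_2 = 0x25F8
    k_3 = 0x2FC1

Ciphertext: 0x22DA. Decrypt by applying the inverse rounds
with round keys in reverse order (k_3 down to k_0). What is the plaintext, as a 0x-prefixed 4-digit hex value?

0x992F

s_0 = ciphertext = 0x22DA
s_1 = InvRound(s_0, k_3) = 0x6AE7
s_2 = InvRound(s_1, k_2) = 0x6A50
s_3 = InvRound(s_2, k_1) = 0x080C
s_4 = InvRound(s_3, k_0) = 0x992F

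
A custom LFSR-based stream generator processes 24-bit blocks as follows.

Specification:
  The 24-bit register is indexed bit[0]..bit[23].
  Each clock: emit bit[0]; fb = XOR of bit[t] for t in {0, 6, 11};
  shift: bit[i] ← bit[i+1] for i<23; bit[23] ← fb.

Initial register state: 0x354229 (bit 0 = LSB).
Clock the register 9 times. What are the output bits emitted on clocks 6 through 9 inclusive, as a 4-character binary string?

reg_0 = 0x354229
clock 1: out=1, reg = 0x9AA114
clock 2: out=0, reg = 0x4D508A
clock 3: out=0, reg = 0x26A845
clock 4: out=1, reg = 0x935422
clock 5: out=0, reg = 0x49AA11
clock 6: out=1, reg = 0x24D508
clock 7: out=0, reg = 0x126A84
clock 8: out=0, reg = 0x893542
clock 9: out=0, reg = 0xC49AA1

1000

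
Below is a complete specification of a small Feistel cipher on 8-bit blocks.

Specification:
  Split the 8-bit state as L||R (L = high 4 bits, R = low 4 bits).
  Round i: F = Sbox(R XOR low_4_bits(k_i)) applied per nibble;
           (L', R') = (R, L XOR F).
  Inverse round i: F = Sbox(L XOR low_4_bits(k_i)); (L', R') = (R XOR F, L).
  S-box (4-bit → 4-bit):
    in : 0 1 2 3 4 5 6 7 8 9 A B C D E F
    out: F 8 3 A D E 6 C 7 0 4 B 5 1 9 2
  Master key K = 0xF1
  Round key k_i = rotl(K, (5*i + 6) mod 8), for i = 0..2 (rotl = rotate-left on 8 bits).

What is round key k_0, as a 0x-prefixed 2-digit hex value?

K = 0xF1
k_0 = rotl(K, (5*0+6) mod 8) = rotl(K, 6) = 0x7C

0x7C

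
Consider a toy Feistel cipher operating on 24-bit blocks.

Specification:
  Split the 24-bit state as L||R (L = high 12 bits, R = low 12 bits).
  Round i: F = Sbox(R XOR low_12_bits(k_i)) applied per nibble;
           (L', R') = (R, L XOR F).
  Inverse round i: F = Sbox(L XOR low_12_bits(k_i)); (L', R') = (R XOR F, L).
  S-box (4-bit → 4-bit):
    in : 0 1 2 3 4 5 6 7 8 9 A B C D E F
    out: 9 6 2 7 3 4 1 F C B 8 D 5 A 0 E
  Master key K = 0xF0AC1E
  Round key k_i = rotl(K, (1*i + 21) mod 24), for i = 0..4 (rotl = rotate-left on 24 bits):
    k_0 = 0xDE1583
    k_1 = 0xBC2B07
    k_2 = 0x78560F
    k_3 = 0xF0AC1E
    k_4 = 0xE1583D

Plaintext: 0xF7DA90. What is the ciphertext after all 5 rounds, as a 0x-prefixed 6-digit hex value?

s_0 = plaintext = 0xF7DA90
s_1 = Round(s_0, k_0) = 0xA9011A
s_2 = Round(s_1, k_1) = 0x11A2FA
s_3 = Round(s_2, k_2) = 0x2FA2FE
s_4 = Round(s_3, k_3) = 0x2FE2F3
s_5 = Round(s_4, k_4) = 0x2F3AAE

0x2F3AAE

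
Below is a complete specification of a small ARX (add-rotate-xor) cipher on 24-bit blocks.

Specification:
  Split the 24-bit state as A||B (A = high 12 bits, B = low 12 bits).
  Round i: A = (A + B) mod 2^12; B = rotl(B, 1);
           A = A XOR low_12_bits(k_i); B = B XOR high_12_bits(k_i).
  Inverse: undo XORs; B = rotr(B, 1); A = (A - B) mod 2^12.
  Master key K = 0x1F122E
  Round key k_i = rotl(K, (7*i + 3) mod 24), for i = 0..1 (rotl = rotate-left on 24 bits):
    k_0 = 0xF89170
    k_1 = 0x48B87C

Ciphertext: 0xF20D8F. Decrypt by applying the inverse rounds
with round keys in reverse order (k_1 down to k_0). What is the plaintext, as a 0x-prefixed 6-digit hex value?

0x625D85

s_0 = ciphertext = 0xF20D8F
s_1 = InvRound(s_0, k_1) = 0x2DA482
s_2 = InvRound(s_1, k_0) = 0x625D85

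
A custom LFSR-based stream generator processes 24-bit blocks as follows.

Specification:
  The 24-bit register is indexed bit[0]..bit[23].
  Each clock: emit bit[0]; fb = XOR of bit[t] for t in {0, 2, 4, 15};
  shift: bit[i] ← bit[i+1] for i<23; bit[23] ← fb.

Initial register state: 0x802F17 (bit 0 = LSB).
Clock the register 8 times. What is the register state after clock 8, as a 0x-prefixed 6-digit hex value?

reg_0 = 0x802F17
clock 1: out=1, reg = 0xC0178B
clock 2: out=1, reg = 0xE00BC5
clock 3: out=1, reg = 0x7005E2
clock 4: out=0, reg = 0x3802F1
clock 5: out=1, reg = 0x1C0178
clock 6: out=0, reg = 0x8E00BC
clock 7: out=0, reg = 0x47005E
clock 8: out=0, reg = 0x23802F

0x23802F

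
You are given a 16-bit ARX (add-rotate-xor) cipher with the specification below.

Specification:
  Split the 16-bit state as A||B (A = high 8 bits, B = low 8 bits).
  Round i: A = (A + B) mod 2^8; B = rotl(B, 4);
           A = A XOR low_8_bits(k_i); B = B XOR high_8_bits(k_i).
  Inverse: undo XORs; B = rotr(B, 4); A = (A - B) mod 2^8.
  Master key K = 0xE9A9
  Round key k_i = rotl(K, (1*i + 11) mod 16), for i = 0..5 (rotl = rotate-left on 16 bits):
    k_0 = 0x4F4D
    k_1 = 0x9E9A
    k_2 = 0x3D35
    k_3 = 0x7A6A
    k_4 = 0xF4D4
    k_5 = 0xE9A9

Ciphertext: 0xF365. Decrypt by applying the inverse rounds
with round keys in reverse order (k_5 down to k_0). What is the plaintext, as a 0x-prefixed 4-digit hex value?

s_0 = ciphertext = 0xF365
s_1 = InvRound(s_0, k_5) = 0x92C8
s_2 = InvRound(s_1, k_4) = 0x83C3
s_3 = InvRound(s_2, k_3) = 0x4E9B
s_4 = InvRound(s_3, k_2) = 0x116A
s_5 = InvRound(s_4, k_1) = 0x3C4F
s_6 = InvRound(s_5, k_0) = 0x7100

0x7100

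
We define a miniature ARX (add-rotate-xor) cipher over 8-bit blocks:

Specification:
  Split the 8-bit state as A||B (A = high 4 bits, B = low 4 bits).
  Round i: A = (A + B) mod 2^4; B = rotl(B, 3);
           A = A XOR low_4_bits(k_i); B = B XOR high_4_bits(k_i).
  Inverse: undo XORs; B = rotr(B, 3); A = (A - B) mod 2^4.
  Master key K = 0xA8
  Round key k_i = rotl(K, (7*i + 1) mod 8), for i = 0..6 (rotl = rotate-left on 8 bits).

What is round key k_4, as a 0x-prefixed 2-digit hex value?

0x15

K = 0xA8
k_0 = rotl(K, (7*0+1) mod 8) = rotl(K, 1) = 0x51
k_1 = rotl(K, (7*1+1) mod 8) = rotl(K, 0) = 0xA8
k_2 = rotl(K, (7*2+1) mod 8) = rotl(K, 7) = 0x54
k_3 = rotl(K, (7*3+1) mod 8) = rotl(K, 6) = 0x2A
k_4 = rotl(K, (7*4+1) mod 8) = rotl(K, 5) = 0x15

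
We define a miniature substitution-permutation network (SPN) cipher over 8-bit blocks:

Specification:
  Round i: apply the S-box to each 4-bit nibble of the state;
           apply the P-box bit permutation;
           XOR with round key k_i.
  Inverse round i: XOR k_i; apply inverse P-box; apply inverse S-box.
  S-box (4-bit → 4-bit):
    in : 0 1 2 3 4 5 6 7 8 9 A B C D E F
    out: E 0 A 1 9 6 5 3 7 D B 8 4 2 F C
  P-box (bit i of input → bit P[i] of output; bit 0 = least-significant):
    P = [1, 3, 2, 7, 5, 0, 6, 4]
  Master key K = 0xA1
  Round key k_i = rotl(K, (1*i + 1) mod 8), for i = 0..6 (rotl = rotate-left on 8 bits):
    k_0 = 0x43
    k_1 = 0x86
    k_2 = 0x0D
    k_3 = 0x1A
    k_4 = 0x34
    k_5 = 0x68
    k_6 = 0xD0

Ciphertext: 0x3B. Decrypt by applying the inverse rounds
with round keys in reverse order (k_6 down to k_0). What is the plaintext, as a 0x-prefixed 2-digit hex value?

s_0 = ciphertext = 0x3B
s_1 = InvRound(s_0, k_6) = 0x8A
s_2 = InvRound(s_1, k_5) = 0x64
s_3 = InvRound(s_2, k_4) = 0xF1
s_4 = InvRound(s_3, k_3) = 0x8A
s_5 = InvRound(s_4, k_2) = 0xD9
s_6 = InvRound(s_5, k_1) = 0x08
s_7 = InvRound(s_6, k_0) = 0x57

0x57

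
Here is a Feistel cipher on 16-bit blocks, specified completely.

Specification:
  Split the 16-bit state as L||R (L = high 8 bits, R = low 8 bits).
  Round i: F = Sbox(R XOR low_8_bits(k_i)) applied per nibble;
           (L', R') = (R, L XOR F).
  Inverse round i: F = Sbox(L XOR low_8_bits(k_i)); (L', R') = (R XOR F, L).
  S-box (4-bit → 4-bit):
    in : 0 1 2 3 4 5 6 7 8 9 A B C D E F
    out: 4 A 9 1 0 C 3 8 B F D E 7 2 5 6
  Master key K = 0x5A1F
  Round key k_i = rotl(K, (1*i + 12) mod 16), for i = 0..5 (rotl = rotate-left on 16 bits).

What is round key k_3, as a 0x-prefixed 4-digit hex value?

0xAD0F

K = 0x5A1F
k_0 = rotl(K, (1*0+12) mod 16) = rotl(K, 12) = 0xF5A1
k_1 = rotl(K, (1*1+12) mod 16) = rotl(K, 13) = 0xEB43
k_2 = rotl(K, (1*2+12) mod 16) = rotl(K, 14) = 0xD687
k_3 = rotl(K, (1*3+12) mod 16) = rotl(K, 15) = 0xAD0F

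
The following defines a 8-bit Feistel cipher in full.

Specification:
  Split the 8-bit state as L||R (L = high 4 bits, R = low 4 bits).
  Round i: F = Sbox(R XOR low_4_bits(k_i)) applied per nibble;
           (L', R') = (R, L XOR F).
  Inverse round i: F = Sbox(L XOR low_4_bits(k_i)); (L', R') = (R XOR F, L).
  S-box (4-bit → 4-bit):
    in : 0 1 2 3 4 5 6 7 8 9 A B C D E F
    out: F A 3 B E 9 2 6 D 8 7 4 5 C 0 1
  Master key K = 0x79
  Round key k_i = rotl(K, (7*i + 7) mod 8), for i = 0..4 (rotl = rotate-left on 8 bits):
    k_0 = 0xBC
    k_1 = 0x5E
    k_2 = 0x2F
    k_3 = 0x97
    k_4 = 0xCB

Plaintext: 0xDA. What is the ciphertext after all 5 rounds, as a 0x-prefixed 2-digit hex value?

0x85

s_0 = plaintext = 0xDA
s_1 = Round(s_0, k_0) = 0xAF
s_2 = Round(s_1, k_1) = 0xF0
s_3 = Round(s_2, k_2) = 0x0E
s_4 = Round(s_3, k_3) = 0xE8
s_5 = Round(s_4, k_4) = 0x85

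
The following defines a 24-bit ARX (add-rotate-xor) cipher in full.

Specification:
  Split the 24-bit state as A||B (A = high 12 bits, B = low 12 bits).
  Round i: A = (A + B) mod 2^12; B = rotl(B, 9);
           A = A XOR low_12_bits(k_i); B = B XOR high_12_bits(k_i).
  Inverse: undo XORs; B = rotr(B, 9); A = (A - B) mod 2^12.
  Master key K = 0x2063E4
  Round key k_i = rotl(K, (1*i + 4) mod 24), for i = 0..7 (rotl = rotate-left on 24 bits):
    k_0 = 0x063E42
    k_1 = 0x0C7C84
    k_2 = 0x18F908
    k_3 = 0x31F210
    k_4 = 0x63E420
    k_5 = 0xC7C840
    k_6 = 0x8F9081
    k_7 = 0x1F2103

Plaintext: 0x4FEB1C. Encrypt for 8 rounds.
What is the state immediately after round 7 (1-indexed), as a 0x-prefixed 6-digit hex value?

0x7C39A4

s_0 = plaintext = 0x4FEB1C
s_1 = Round(s_0, k_0) = 0xE58900
s_2 = Round(s_1, k_1) = 0xBDC1E7
s_3 = Round(s_2, k_2) = 0x4CBFB3
s_4 = Round(s_3, k_3) = 0x66E4E9
s_5 = Round(s_4, k_4) = 0xF774A3
s_6 = Round(s_5, k_5) = 0xC5AAE8
s_7 = Round(s_6, k_6) = 0x7C39A4
s_8 = Round(s_7, k_7) = 0x0648C6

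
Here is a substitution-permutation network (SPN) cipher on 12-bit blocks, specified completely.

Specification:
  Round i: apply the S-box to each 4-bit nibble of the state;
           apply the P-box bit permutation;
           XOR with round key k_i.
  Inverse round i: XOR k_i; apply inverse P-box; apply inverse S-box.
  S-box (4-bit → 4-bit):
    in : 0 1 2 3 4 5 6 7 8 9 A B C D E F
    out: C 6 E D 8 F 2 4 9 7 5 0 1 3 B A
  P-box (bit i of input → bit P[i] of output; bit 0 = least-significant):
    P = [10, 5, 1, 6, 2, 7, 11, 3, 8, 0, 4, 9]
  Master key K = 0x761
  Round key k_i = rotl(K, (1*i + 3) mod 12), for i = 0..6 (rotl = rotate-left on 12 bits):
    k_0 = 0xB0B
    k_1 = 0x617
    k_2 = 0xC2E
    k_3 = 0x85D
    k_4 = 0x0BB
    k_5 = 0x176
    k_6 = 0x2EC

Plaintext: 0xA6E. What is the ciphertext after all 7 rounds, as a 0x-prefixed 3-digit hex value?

s_0 = plaintext = 0xA6E
s_1 = Round(s_0, k_0) = 0xEFB
s_2 = Round(s_1, k_1) = 0x59E
s_3 = Round(s_2, k_2) = 0x3DB
s_4 = Round(s_3, k_3) = 0xBC9
s_5 = Round(s_4, k_4) = 0x49D
s_6 = Round(s_5, k_5) = 0xFD2
s_7 = Round(s_6, k_6) = 0x00B

0x00B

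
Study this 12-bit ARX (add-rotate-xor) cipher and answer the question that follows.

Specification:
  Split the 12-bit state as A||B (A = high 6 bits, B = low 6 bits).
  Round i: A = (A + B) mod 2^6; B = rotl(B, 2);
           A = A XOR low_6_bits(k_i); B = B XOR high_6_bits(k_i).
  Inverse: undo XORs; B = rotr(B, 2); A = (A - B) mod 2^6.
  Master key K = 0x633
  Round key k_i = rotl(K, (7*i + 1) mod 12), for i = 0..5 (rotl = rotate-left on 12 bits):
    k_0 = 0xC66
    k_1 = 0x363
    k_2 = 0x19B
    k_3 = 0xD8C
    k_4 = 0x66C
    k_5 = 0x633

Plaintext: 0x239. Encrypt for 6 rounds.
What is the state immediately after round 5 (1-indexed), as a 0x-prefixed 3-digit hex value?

0x6F7

s_0 = plaintext = 0x239
s_1 = Round(s_0, k_0) = 0x9D6
s_2 = Round(s_1, k_1) = 0x794
s_3 = Round(s_2, k_2) = 0xA57
s_4 = Round(s_3, k_3) = 0x32B
s_5 = Round(s_4, k_4) = 0x6F7
s_6 = Round(s_5, k_5) = 0x847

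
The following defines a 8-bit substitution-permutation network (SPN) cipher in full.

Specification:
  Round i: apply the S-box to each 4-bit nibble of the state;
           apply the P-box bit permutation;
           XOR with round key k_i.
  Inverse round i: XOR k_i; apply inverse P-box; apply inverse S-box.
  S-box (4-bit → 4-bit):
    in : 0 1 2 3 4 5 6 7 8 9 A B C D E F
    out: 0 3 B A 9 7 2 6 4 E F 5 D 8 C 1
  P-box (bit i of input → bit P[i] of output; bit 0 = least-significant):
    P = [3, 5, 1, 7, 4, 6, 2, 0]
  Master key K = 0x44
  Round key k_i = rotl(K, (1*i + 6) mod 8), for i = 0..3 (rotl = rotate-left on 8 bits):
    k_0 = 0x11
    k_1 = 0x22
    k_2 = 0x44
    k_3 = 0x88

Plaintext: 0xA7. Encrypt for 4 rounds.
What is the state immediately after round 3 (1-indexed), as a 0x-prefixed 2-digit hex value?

s_0 = plaintext = 0xA7
s_1 = Round(s_0, k_0) = 0x66
s_2 = Round(s_1, k_1) = 0x42
s_3 = Round(s_2, k_2) = 0xFD
s_4 = Round(s_3, k_3) = 0x18

0xFD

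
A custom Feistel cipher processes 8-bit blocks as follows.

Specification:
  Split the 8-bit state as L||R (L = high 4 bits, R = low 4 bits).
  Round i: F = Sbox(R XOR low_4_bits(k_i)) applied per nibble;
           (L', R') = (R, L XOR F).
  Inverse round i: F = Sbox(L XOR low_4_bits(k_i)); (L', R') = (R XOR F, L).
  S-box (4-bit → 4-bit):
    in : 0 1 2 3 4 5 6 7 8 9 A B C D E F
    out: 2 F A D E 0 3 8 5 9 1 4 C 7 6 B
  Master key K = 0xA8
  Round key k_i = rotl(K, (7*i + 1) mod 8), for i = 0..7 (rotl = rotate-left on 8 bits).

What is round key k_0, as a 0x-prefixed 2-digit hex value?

0x51

K = 0xA8
k_0 = rotl(K, (7*0+1) mod 8) = rotl(K, 1) = 0x51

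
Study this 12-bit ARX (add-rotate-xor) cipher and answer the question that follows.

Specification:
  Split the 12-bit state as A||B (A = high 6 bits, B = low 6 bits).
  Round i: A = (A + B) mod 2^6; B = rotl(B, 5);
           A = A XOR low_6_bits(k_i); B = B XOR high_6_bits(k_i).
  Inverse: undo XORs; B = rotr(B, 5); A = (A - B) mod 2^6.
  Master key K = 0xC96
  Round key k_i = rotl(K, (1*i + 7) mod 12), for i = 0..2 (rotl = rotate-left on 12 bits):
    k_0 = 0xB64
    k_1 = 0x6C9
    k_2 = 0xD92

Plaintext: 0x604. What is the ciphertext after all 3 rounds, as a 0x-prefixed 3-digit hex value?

s_0 = plaintext = 0x604
s_1 = Round(s_0, k_0) = 0xE2F
s_2 = Round(s_1, k_1) = 0xBAC
s_3 = Round(s_2, k_2) = 0x220

0x220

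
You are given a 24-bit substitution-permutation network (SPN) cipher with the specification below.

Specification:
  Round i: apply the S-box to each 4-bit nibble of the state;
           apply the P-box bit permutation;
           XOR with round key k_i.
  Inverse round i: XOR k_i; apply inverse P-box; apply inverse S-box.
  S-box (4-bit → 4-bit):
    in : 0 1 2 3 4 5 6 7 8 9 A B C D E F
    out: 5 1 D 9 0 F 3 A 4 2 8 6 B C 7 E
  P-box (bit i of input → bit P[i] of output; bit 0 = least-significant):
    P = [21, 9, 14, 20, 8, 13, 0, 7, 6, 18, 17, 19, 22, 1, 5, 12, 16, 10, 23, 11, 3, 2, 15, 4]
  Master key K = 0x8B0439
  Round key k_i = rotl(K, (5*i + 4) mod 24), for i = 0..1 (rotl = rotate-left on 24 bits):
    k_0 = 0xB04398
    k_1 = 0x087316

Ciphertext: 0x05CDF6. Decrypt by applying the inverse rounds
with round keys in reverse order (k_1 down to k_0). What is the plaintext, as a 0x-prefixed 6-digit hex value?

s_0 = ciphertext = 0x05CDF6
s_1 = InvRound(s_0, k_1) = 0x8CDC79
s_2 = InvRound(s_1, k_0) = 0x87DC2C

0x87DC2C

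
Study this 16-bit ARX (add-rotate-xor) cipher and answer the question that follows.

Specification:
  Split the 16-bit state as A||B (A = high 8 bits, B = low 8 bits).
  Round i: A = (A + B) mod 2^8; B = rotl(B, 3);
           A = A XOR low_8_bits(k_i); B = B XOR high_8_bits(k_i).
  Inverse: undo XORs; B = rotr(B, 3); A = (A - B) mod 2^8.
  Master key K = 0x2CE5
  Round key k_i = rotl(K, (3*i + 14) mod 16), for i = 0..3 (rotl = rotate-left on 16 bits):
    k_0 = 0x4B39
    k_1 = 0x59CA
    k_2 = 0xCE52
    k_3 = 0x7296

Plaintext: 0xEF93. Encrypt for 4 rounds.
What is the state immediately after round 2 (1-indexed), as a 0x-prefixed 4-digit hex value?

0x58E7

s_0 = plaintext = 0xEF93
s_1 = Round(s_0, k_0) = 0xBBD7
s_2 = Round(s_1, k_1) = 0x58E7
s_3 = Round(s_2, k_2) = 0x6DF1
s_4 = Round(s_3, k_3) = 0xC8FD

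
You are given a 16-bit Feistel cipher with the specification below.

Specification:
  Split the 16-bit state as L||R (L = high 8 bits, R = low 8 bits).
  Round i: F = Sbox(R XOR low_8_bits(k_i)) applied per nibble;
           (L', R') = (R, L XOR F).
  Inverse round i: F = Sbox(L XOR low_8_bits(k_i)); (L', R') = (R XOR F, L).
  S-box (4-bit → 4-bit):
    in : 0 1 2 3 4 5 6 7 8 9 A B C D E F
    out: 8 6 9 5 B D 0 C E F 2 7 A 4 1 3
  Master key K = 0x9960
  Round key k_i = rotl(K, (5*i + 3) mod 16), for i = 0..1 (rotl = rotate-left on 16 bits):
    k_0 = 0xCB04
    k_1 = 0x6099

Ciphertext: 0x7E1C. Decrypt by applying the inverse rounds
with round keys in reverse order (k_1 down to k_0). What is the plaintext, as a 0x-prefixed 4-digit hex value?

s_0 = ciphertext = 0x7E1C
s_1 = InvRound(s_0, k_1) = 0x007E
s_2 = InvRound(s_1, k_0) = 0xF500

0xF500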